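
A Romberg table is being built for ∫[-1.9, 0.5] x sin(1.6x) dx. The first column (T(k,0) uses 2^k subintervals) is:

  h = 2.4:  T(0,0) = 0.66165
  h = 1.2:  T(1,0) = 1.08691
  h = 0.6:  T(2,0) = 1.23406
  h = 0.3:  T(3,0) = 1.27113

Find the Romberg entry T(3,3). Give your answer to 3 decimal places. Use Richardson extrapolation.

Richardson extrapolation on the trapezoidal column (denominator 4−1=3):
T(1,1) = 1.08691 + (1.08691 − 0.66165)/3 = 1.22866
T(2,1) = 1.23406 + (1.23406 − 1.08691)/3 = 1.28311
T(3,1) = (4·1.27113 − 1.23406) / 3 = 1.28349
T(2,2) = (16·1.28311 − 1.22866) / 15 = 1.28674
T(3,2) = (16·1.28349 − 1.28311) / 15 = 1.28352
T(3,3) = (64·1.28352 − 1.28674) / 63 = 1.28347

1.283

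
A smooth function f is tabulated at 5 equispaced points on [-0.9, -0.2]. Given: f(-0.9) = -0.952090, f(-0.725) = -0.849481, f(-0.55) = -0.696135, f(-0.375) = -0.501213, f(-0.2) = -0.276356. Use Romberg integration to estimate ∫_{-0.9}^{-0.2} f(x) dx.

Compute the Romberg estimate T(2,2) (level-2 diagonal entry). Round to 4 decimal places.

T(0,0) (trapezoid, 1 panel, h=0.7000): -0.429956
T(1,0) (trapezoid, 2 panels, h=0.3500): -0.458625
T(2,0) (trapezoid, 4 panels, h=0.1750): -0.465684
T(1,1) = -0.458625 + (-0.458625 − (-0.429956))/3 = -0.468181
T(2,1) = -0.465684 + (-0.465684 − (-0.458625))/3 = -0.468037
T(2,2) = -0.468037 + (-0.468037 − (-0.468181))/15 = -0.468027

-0.4680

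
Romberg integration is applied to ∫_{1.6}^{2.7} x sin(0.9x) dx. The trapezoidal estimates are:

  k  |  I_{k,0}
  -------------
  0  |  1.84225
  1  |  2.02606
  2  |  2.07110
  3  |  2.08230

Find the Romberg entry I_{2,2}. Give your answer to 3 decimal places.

I_{1,1} = (4·2.02606 − 1.84225) / 3 = 2.08733
I_{2,1} = (4·2.07110 − 2.02606) / 3 = 2.08611
I_{2,2} = (16·2.08611 − 2.08733) / 15 = 2.08603

2.086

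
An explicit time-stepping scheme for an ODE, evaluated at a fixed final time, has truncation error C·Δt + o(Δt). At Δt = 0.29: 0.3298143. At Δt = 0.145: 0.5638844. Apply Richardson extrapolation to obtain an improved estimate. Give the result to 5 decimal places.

0.79795

The leading error scales as Δt; refining by a factor of 2 reduces it by 2^1 = 2.
Extrapolated value = (2·A(Δt/2) − A(Δt)) / (2 − 1)
= (2·0.5638844 − 0.3298143) / 1
= 0.7979545 / 1 = 0.7979545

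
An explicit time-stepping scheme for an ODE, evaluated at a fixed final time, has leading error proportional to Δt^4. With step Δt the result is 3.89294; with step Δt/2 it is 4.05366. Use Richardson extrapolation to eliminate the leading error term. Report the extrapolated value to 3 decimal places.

4.064

The leading error scales as Δt^4; refining by a factor of 2 reduces it by 2^4 = 16.
Extrapolated value = (16·A(Δt/2) − A(Δt)) / (16 − 1)
= (16·4.05366 − 3.89294) / 15
= 60.96562 / 15 = 4.06437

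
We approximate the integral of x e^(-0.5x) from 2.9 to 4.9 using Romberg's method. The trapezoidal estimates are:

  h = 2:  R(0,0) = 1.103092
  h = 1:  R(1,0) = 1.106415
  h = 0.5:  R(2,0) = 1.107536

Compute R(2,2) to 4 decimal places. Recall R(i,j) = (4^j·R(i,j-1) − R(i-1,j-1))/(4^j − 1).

1.1079

R(1,1) = 1.106415 + (1.106415 − 1.103092)/3 = 1.107523
R(2,1) = (4·1.107536 − 1.106415) / 3 = 1.107910
R(2,2) = (16·1.107910 − 1.107523) / 15 = 1.107936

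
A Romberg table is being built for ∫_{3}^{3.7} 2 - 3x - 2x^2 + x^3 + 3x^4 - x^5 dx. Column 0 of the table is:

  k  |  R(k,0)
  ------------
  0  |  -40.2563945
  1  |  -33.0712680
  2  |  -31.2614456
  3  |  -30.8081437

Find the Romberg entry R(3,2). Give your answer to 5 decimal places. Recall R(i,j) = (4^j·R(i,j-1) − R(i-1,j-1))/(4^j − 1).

Richardson extrapolation on the trapezoidal column (denominator 4−1=3):
R(2,1) = (4·(-31.2614456) − (-33.0712680)) / 3 = -30.6581715
R(3,1) = -30.8081437 + (-30.8081437 − (-31.2614456))/3 = -30.6570431
R(3,2) = -30.6570431 + (-30.6570431 − (-30.6581715))/15 = -30.6569679

-30.65697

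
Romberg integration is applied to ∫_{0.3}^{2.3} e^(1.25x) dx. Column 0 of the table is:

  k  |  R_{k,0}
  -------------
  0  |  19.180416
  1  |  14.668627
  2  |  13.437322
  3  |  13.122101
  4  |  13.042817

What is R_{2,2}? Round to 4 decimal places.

13.0177

R_{1,1} = (4·14.668627 − 19.180416) / 3 = 13.164697
R_{2,1} = (4·13.437322 − 14.668627) / 3 = 13.026887
R_{2,2} = 13.026887 + (13.026887 − 13.164697)/15 = 13.017700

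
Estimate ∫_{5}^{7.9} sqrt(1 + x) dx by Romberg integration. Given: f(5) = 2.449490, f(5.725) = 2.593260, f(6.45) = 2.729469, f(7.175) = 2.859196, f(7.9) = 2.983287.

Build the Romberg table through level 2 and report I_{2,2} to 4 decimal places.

7.9029

I_{0,0} (trapezoid, 1 panel, h=2.9000): 7.877527
I_{1,0} (trapezoid, 2 panels, h=1.4500): 7.896493
I_{2,0} (trapezoid, 4 panels, h=0.7250): 7.901277
I_{1,1} = 7.896493 + (7.896493 − 7.877527)/3 = 7.902815
I_{2,1} = 7.901277 + (7.901277 − 7.896493)/3 = 7.902872
I_{2,2} = 7.902872 + (7.902872 − 7.902815)/15 = 7.902876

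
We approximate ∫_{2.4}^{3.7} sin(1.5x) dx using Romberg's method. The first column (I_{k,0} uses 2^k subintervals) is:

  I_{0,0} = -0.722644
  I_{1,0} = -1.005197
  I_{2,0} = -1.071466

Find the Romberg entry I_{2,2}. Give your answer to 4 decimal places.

Richardson extrapolation on the trapezoidal column (denominator 4−1=3):
I_{1,1} = -1.005197 + (-1.005197 − (-0.722644))/3 = -1.099381
I_{2,1} = (4·(-1.071466) − (-1.005197)) / 3 = -1.093556
I_{2,2} = -1.093556 + (-1.093556 − (-1.099381))/15 = -1.093168

-1.0932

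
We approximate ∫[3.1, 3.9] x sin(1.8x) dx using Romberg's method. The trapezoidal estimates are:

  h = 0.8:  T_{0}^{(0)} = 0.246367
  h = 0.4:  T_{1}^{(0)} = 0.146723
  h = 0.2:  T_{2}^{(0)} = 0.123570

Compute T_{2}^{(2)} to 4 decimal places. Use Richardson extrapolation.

0.1160

T_{1}^{(1)} = 0.146723 + (0.146723 − 0.246367)/3 = 0.113508
T_{2}^{(1)} = (4·0.123570 − 0.146723) / 3 = 0.115852
T_{2}^{(2)} = 0.115852 + (0.115852 − 0.113508)/15 = 0.116008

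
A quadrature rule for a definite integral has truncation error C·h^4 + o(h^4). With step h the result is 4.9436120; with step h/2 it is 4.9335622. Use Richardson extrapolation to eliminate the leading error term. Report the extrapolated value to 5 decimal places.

The leading error scales as h^4; refining by a factor of 2 reduces it by 2^4 = 16.
Extrapolated value = (16·A(h/2) − A(h)) / (16 − 1)
= (16·4.9335622 − 4.9436120) / 15
= 73.9933832 / 15 = 4.9328922

4.93289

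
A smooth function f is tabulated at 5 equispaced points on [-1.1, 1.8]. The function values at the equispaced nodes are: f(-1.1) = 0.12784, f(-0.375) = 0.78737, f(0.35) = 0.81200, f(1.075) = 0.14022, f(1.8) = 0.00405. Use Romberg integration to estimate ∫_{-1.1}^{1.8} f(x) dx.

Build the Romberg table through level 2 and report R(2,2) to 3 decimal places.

R(0,0) (trapezoid, 1 panel, h=2.9000): 0.19124
R(1,0) (trapezoid, 2 panels, h=1.4500): 1.27302
R(2,0) (trapezoid, 4 panels, h=0.7250): 1.30901
R(1,1) = 1.27302 + (1.27302 − 0.19124)/3 = 1.63361
R(2,1) = 1.30901 + (1.30901 − 1.27302)/3 = 1.32101
R(2,2) = 1.32101 + (1.32101 − 1.63361)/15 = 1.30017

1.300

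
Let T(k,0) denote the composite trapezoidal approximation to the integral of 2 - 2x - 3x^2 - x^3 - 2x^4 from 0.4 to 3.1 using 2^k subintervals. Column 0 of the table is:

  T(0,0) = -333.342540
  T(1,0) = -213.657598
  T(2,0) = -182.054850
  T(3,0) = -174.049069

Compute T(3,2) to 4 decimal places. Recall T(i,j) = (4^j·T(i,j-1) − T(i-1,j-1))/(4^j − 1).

Richardson extrapolation on the trapezoidal column (denominator 4−1=3):
T(2,1) = (4·(-182.054850) − (-213.657598)) / 3 = -171.520601
T(3,1) = -174.049069 + (-174.049069 − (-182.054850))/3 = -171.380475
T(3,2) = -171.380475 + (-171.380475 − (-171.520601))/15 = -171.371133

-171.3711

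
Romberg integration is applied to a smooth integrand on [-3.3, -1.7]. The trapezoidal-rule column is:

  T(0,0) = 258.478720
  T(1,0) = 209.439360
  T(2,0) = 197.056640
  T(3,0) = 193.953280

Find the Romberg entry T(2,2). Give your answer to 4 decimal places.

192.9181

T(1,1) = (4·209.439360 − 258.478720) / 3 = 193.092907
T(2,1) = (4·197.056640 − 209.439360) / 3 = 192.929067
T(2,2) = 192.929067 + (192.929067 − 193.092907)/15 = 192.918144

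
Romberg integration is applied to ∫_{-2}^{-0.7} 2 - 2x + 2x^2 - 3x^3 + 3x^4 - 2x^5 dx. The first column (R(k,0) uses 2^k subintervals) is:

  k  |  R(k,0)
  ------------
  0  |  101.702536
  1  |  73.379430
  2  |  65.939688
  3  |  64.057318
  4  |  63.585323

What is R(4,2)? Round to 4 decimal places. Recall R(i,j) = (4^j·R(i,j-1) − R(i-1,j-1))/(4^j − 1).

63.4279

Richardson extrapolation on the trapezoidal column (denominator 4−1=3):
R(3,1) = 64.057318 + (64.057318 − 65.939688)/3 = 63.429861
R(4,1) = 63.585323 + (63.585323 − 64.057318)/3 = 63.427991
R(4,2) = 63.427991 + (63.427991 − 63.429861)/15 = 63.427866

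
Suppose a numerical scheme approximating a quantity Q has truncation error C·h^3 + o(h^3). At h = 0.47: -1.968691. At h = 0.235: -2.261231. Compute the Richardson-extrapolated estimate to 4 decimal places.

The leading error scales as h^3; refining by a factor of 2 reduces it by 2^3 = 8.
Extrapolated value = (8·A(h/2) − A(h)) / (8 − 1)
= (8·(-2.261231) − (-1.968691)) / 7
= -16.121157 / 7 = -2.303022

-2.3030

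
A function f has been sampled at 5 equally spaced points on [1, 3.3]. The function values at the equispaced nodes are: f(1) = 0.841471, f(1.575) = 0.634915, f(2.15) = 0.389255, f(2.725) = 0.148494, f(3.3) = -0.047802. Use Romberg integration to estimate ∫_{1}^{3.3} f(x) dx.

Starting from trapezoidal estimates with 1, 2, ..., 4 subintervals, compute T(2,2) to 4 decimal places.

T(0,0) (trapezoid, 1 panel, h=2.3000): 0.912719
T(1,0) (trapezoid, 2 panels, h=1.1500): 0.904003
T(2,0) (trapezoid, 4 panels, h=0.5750): 0.902462
T(1,1) = 0.904003 + (0.904003 − 0.912719)/3 = 0.901098
T(2,1) = 0.902462 + (0.902462 − 0.904003)/3 = 0.901948
T(2,2) = 0.901948 + (0.901948 − 0.901098)/15 = 0.902005

0.9020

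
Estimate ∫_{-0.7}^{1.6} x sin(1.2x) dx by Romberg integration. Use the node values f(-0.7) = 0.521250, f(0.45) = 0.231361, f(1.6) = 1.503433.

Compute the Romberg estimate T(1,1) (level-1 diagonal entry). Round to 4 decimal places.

T(0,0) (trapezoid, 1 panel, h=2.3000): 2.328385
T(1,0) (trapezoid, 2 panels, h=1.1500): 1.430258
T(1,1) = 1.430258 + (1.430258 − 2.328385)/3 = 1.130882

1.1309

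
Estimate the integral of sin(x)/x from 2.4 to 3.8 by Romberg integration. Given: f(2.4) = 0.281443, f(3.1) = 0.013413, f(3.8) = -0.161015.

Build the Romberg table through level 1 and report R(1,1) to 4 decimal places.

0.0406

R(0,0) (trapezoid, 1 panel, h=1.4000): 0.084300
R(1,0) (trapezoid, 2 panels, h=0.7000): 0.051539
R(1,1) = 0.051539 + (0.051539 − 0.084300)/3 = 0.040619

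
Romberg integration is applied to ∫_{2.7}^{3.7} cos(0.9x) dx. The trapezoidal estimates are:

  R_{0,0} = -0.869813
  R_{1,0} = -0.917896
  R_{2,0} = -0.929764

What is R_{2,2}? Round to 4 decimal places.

Richardson extrapolation on the trapezoidal column (denominator 4−1=3):
R_{1,1} = (4·(-0.917896) − (-0.869813)) / 3 = -0.933924
R_{2,1} = -0.929764 + (-0.929764 − (-0.917896))/3 = -0.933720
R_{2,2} = -0.933720 + (-0.933720 − (-0.933924))/15 = -0.933706

-0.9337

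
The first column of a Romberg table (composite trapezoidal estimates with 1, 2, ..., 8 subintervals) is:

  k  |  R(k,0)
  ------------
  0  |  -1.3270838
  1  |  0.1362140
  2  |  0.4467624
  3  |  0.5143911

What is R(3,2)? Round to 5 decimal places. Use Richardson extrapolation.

R(2,1) = 0.4467624 + (0.4467624 − 0.1362140)/3 = 0.5502785
R(3,1) = (4·0.5143911 − 0.4467624) / 3 = 0.5369340
R(3,2) = (16·0.5369340 − 0.5502785) / 15 = 0.5360444
(Column j=1 coincides with Simpson's rule on the same nodes.)

0.53604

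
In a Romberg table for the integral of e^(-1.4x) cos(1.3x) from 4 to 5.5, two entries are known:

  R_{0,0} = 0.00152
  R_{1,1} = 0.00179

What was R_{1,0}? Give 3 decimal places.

From R_{1,1} = (4·R_{1,0} − R_{0,0})/3, solve for R_{1,0}:
4·R_{1,0} = 3·0.00179 + 0.00152 = 0.00689
R_{1,0} = 0.00172

0.002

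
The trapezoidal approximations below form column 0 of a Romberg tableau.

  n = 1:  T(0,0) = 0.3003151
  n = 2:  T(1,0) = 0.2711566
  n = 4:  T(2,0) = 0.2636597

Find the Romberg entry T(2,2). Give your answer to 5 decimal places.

0.26114

T(1,1) = (4·0.2711566 − 0.3003151) / 3 = 0.2614371
T(2,1) = 0.2636597 + (0.2636597 − 0.2711566)/3 = 0.2611607
T(2,2) = (16·0.2611607 − 0.2614371) / 15 = 0.2611423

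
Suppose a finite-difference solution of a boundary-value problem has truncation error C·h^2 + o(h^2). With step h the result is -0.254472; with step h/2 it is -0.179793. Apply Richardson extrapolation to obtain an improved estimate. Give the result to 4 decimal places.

-0.1549

The leading error scales as h^2; refining by a factor of 2 reduces it by 2^2 = 4.
Extrapolated value = (4·A(h/2) − A(h)) / (4 − 1)
= (4·(-0.179793) − (-0.254472)) / 3
= -0.464700 / 3 = -0.154900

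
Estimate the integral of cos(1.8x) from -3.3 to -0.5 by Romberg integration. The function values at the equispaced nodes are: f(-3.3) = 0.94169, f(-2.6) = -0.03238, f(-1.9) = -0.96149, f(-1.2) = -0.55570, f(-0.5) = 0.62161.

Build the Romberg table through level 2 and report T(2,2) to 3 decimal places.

T(0,0) (trapezoid, 1 panel, h=2.8000): 2.18862
T(1,0) (trapezoid, 2 panels, h=1.4000): -0.25178
T(2,0) (trapezoid, 4 panels, h=0.7000): -0.53754
T(1,1) = -0.25178 + (-0.25178 − 2.18862)/3 = -1.06525
T(2,1) = -0.53754 + (-0.53754 − (-0.25178))/3 = -0.63279
T(2,2) = -0.63279 + (-0.63279 − (-1.06525))/15 = -0.60396

-0.604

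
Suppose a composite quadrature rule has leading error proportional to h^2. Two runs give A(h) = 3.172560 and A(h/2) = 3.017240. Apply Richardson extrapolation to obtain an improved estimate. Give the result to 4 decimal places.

2.9655

The leading error scales as h^2; refining by a factor of 2 reduces it by 2^2 = 4.
Extrapolated value = (4·A(h/2) − A(h)) / (4 − 1)
= (4·3.017240 − 3.172560) / 3
= 8.896400 / 3 = 2.965467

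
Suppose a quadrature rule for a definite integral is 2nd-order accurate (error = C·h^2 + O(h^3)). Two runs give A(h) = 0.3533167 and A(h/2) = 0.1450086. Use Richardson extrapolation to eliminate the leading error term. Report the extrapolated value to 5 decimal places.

0.07557

Extrapolated value = (4·A(h/2) − A(h)) / (4 − 1)
= (4·0.1450086 − 0.3533167) / 3
= 0.2267177 / 3 = 0.0755726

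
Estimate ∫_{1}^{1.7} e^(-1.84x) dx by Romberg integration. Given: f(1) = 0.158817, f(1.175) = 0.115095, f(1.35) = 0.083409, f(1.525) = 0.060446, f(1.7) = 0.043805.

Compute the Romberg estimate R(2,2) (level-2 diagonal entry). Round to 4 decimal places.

R(0,0) (trapezoid, 1 panel, h=0.7000): 0.070918
R(1,0) (trapezoid, 2 panels, h=0.3500): 0.064652
R(2,0) (trapezoid, 4 panels, h=0.1750): 0.063046
R(1,1) = 0.064652 + (0.064652 − 0.070918)/3 = 0.062563
R(2,1) = 0.063046 + (0.063046 − 0.064652)/3 = 0.062511
R(2,2) = 0.062511 + (0.062511 − 0.062563)/15 = 0.062508

0.0625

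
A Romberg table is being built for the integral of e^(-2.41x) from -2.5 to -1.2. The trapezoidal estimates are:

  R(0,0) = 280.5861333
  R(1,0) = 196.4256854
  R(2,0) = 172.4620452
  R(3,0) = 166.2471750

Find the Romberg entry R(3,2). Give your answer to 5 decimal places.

R(2,1) = (4·172.4620452 − 196.4256854) / 3 = 164.4741651
R(3,1) = (4·166.2471750 − 172.4620452) / 3 = 164.1755516
R(3,2) = 164.1755516 + (164.1755516 − 164.4741651)/15 = 164.1556440
(Column j=1 coincides with Simpson's rule on the same nodes.)

164.15564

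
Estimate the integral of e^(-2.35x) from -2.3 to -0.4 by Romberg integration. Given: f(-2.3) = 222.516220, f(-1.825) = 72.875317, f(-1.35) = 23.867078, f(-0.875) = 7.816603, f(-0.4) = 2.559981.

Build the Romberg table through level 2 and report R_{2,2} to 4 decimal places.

R_{0,0} (trapezoid, 1 panel, h=1.9000): 213.822391
R_{1,0} (trapezoid, 2 panels, h=0.9500): 129.584920
R_{2,0} (trapezoid, 4 panels, h=0.4750): 103.121122
R_{1,1} = 129.584920 + (129.584920 − 213.822391)/3 = 101.505763
R_{2,1} = 103.121122 + (103.121122 − 129.584920)/3 = 94.299856
R_{2,2} = 94.299856 + (94.299856 − 101.505763)/15 = 93.819462

93.8195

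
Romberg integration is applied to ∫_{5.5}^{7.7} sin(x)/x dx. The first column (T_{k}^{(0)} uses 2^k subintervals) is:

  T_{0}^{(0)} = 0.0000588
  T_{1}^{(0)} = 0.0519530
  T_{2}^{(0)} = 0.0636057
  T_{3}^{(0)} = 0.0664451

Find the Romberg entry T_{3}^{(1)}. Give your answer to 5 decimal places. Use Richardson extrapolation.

0.06739

T_{3}^{(1)} = (4·0.0664451 − 0.0636057) / 3 = 0.0673916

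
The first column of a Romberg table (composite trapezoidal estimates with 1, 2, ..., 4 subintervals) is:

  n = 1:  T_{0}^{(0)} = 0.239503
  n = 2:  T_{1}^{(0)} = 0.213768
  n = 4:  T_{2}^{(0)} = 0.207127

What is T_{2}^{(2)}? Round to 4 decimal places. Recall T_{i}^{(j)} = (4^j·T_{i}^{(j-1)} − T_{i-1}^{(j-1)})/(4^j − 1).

0.2049

T_{1}^{(1)} = (4·0.213768 − 0.239503) / 3 = 0.205190
T_{2}^{(1)} = 0.207127 + (0.207127 − 0.213768)/3 = 0.204913
T_{2}^{(2)} = (16·0.204913 − 0.205190) / 15 = 0.204895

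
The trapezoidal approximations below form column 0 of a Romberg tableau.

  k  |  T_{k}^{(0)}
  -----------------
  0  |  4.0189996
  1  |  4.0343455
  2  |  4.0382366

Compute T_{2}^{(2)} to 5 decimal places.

Richardson extrapolation on the trapezoidal column (denominator 4−1=3):
T_{1}^{(1)} = (4·4.0343455 − 4.0189996) / 3 = 4.0394608
T_{2}^{(1)} = (4·4.0382366 − 4.0343455) / 3 = 4.0395336
T_{2}^{(2)} = 4.0395336 + (4.0395336 − 4.0394608)/15 = 4.0395385

4.03954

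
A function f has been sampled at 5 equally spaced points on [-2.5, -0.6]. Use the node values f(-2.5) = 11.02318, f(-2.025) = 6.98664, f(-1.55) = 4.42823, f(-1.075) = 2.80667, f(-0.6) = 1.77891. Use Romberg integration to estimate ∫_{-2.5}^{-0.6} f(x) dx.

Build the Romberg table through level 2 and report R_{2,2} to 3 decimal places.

R_{0,0} (trapezoid, 1 panel, h=1.9000): 12.16199
R_{1,0} (trapezoid, 2 panels, h=0.9500): 10.28781
R_{2,0} (trapezoid, 4 panels, h=0.4750): 9.79573
R_{1,1} = 10.28781 + (10.28781 − 12.16199)/3 = 9.66308
R_{2,1} = 9.79573 + (9.79573 − 10.28781)/3 = 9.63170
R_{2,2} = 9.63170 + (9.63170 − 9.66308)/15 = 9.62961

9.630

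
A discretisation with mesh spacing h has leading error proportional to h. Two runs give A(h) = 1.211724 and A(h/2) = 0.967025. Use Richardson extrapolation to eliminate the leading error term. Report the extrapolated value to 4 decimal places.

0.7223

Extrapolated value = (2·A(h/2) − A(h)) / (2 − 1)
= (2·0.967025 − 1.211724) / 1
= 0.722326 / 1 = 0.722326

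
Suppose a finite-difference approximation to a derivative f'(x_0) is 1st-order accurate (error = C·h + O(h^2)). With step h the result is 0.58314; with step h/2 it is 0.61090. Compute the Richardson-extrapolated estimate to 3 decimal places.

0.639

The leading error scales as h; refining by a factor of 2 reduces it by 2^1 = 2.
Extrapolated value = (2·A(h/2) − A(h)) / (2 − 1)
= (2·0.61090 − 0.58314) / 1
= 0.63866 / 1 = 0.63866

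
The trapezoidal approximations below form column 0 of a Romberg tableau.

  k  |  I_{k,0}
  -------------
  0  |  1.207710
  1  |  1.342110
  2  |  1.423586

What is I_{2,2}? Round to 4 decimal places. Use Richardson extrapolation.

1.4550

I_{1,1} = (4·1.342110 − 1.207710) / 3 = 1.386910
I_{2,1} = 1.423586 + (1.423586 − 1.342110)/3 = 1.450745
I_{2,2} = (16·1.450745 − 1.386910) / 15 = 1.455001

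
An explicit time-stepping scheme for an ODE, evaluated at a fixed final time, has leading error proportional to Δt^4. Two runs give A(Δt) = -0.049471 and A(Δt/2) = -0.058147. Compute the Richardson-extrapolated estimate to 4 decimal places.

-0.0587

Extrapolated value = (16·A(Δt/2) − A(Δt)) / (16 − 1)
= (16·(-0.058147) − (-0.049471)) / 15
= -0.880881 / 15 = -0.058725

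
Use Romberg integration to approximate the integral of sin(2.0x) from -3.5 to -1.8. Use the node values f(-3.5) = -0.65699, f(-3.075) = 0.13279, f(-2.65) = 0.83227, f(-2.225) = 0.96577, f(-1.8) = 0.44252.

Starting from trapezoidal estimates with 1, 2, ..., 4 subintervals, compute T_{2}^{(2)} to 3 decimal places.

0.824

T_{0}^{(0)} (trapezoid, 1 panel, h=1.7000): -0.18230
T_{1}^{(0)} (trapezoid, 2 panels, h=0.8500): 0.61628
T_{2}^{(0)} (trapezoid, 4 panels, h=0.4250): 0.77503
T_{1}^{(1)} = 0.61628 + (0.61628 − (-0.18230))/3 = 0.88247
T_{2}^{(1)} = 0.77503 + (0.77503 − 0.61628)/3 = 0.82795
T_{2}^{(2)} = 0.82795 + (0.82795 − 0.88247)/15 = 0.82432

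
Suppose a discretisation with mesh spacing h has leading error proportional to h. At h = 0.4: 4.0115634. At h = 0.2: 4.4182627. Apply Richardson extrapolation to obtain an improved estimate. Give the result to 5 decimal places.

4.82496

The leading error scales as h; refining by a factor of 2 reduces it by 2^1 = 2.
Extrapolated value = (2·A(h/2) − A(h)) / (2 − 1)
= (2·4.4182627 − 4.0115634) / 1
= 4.8249620 / 1 = 4.8249620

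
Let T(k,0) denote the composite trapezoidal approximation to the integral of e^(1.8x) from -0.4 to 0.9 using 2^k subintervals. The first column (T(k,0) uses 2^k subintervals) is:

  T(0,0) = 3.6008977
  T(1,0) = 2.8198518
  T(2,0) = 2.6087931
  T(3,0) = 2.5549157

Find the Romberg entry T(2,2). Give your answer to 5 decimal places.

2.53704

Richardson extrapolation on the trapezoidal column (denominator 4−1=3):
T(1,1) = 2.8198518 + (2.8198518 − 3.6008977)/3 = 2.5595032
T(2,1) = 2.6087931 + (2.6087931 − 2.8198518)/3 = 2.5384402
T(2,2) = (16·2.5384402 − 2.5595032) / 15 = 2.5370360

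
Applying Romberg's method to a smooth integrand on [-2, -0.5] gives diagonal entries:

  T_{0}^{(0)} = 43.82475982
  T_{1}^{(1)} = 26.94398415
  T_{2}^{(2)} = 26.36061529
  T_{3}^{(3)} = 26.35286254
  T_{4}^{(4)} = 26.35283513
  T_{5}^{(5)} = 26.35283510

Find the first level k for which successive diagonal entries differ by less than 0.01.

|T_{1}^{(1)} − T_{0}^{(0)}| = 16.88077567 ≥ 0.01
|T_{2}^{(2)} − T_{1}^{(1)}| = 0.58336886 ≥ 0.01
|T_{3}^{(3)} − T_{2}^{(2)}| = 0.00775275 < 0.01

k = 3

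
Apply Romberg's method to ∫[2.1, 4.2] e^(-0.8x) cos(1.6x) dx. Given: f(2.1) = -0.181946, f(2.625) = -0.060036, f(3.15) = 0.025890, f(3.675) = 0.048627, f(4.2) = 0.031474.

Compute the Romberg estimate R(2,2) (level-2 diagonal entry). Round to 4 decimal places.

R(0,0) (trapezoid, 1 panel, h=2.1000): -0.157996
R(1,0) (trapezoid, 2 panels, h=1.0500): -0.051813
R(2,0) (trapezoid, 4 panels, h=0.5250): -0.031896
R(1,1) = -0.051813 + (-0.051813 − (-0.157996))/3 = -0.016419
R(2,1) = -0.031896 + (-0.031896 − (-0.051813))/3 = -0.025257
R(2,2) = -0.025257 + (-0.025257 − (-0.016419))/15 = -0.025846

-0.0258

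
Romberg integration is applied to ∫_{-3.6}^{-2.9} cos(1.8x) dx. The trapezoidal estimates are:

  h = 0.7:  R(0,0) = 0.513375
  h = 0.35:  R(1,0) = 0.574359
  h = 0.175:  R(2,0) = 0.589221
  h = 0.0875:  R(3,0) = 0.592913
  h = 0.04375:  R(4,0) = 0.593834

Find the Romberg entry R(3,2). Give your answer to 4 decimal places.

Richardson extrapolation on the trapezoidal column (denominator 4−1=3):
R(2,1) = (4·0.589221 − 0.574359) / 3 = 0.594175
R(3,1) = (4·0.592913 − 0.589221) / 3 = 0.594144
R(3,2) = 0.594144 + (0.594144 − 0.594175)/15 = 0.594142
(Column j=1 coincides with Simpson's rule on the same nodes.)

0.5941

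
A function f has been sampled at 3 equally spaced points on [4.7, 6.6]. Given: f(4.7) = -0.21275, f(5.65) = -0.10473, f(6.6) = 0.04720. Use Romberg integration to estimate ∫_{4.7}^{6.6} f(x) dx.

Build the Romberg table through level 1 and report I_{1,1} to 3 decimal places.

I_{0,0} (trapezoid, 1 panel, h=1.9000): -0.15727
I_{1,0} (trapezoid, 2 panels, h=0.9500): -0.17813
I_{1,1} = -0.17813 + (-0.17813 − (-0.15727))/3 = -0.18508

-0.185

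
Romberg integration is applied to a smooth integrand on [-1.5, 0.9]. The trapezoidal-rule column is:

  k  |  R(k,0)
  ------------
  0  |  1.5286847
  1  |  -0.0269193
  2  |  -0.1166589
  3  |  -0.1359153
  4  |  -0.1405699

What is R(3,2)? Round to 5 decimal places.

Richardson extrapolation on the trapezoidal column (denominator 4−1=3):
R(2,1) = -0.1166589 + (-0.1166589 − (-0.0269193))/3 = -0.1465721
R(3,1) = -0.1359153 + (-0.1359153 − (-0.1166589))/3 = -0.1423341
R(3,2) = -0.1423341 + (-0.1423341 − (-0.1465721))/15 = -0.1420516
(Column j=1 coincides with Simpson's rule on the same nodes.)

-0.14205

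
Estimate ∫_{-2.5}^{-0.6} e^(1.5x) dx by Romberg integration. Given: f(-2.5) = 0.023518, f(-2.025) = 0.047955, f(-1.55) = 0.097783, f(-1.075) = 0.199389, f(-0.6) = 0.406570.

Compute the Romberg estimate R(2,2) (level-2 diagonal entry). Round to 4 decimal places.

0.2554

R(0,0) (trapezoid, 1 panel, h=1.9000): 0.408584
R(1,0) (trapezoid, 2 panels, h=0.9500): 0.297186
R(2,0) (trapezoid, 4 panels, h=0.4750): 0.266081
R(1,1) = 0.297186 + (0.297186 − 0.408584)/3 = 0.260053
R(2,1) = 0.266081 + (0.266081 − 0.297186)/3 = 0.255713
R(2,2) = 0.255713 + (0.255713 − 0.260053)/15 = 0.255424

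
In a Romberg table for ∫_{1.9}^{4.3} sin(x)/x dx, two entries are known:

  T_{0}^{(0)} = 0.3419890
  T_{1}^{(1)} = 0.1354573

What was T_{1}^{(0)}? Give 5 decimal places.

From T_{1}^{(1)} = (4·T_{1}^{(0)} − T_{0}^{(0)})/3, solve for T_{1}^{(0)}:
4·T_{1}^{(0)} = 3·0.1354573 + 0.3419890 = 0.7483609
T_{1}^{(0)} = 0.1870902

0.18709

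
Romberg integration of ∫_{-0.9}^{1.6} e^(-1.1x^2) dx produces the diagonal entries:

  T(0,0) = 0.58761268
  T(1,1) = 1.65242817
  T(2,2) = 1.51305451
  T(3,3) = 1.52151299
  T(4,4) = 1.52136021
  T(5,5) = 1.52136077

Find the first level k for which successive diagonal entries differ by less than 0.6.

|T(1,1) − T(0,0)| = 1.06481549 ≥ 0.6
|T(2,2) − T(1,1)| = 0.13937366 < 0.6

k = 2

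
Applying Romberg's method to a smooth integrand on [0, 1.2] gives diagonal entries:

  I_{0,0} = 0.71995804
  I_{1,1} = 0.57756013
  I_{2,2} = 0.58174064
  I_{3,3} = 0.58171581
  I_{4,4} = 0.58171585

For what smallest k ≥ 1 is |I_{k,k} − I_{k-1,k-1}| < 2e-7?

k = 4

|I_{1,1} − I_{0,0}| = 0.14239791 ≥ 2e-7
|I_{2,2} − I_{1,1}| = 0.00418051 ≥ 2e-7
|I_{3,3} − I_{2,2}| = 0.00002483 ≥ 2e-7
|I_{4,4} − I_{3,3}| = 0.00000004 < 2e-7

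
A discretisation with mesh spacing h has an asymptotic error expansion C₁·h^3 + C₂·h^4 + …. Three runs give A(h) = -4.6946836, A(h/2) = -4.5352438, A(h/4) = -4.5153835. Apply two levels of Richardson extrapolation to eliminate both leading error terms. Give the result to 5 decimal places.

First eliminate the h^3 term (factor 2^3 = 8):
  B₁ = (8·(-4.5352438) − (-4.6946836))/7 = -4.5124667
  B₂ = (8·(-4.5153835) − (-4.5352438))/7 = -4.5125463
Then eliminate the h^4 term (factor 2^4 = 16):
  (16·(-4.5125463) − (-4.5124667))/15 = -4.5125516

-4.51255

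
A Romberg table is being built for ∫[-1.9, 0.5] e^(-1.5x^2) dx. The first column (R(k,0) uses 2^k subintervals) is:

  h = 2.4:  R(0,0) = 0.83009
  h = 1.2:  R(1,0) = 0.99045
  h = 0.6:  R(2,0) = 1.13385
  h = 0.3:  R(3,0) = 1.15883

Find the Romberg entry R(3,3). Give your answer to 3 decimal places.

R(1,1) = (4·0.99045 − 0.83009) / 3 = 1.04390
R(2,1) = 1.13385 + (1.13385 − 0.99045)/3 = 1.18165
R(3,1) = 1.15883 + (1.15883 − 1.13385)/3 = 1.16716
R(2,2) = 1.18165 + (1.18165 − 1.04390)/15 = 1.19083
R(3,2) = 1.16716 + (1.16716 − 1.18165)/15 = 1.16619
R(3,3) = (64·1.16619 − 1.19083) / 63 = 1.16580

1.166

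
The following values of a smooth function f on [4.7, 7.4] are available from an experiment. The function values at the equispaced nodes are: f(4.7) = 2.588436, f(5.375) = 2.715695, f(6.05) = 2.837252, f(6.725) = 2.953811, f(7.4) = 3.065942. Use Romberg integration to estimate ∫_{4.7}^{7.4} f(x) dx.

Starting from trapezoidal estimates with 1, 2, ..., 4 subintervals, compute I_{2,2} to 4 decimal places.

I_{0,0} (trapezoid, 1 panel, h=2.7000): 7.633410
I_{1,0} (trapezoid, 2 panels, h=1.3500): 7.646995
I_{2,0} (trapezoid, 4 panels, h=0.6750): 7.650414
I_{1,1} = 7.646995 + (7.646995 − 7.633410)/3 = 7.651523
I_{2,1} = 7.650414 + (7.650414 − 7.646995)/3 = 7.651554
I_{2,2} = 7.651554 + (7.651554 − 7.651523)/15 = 7.651556

7.6516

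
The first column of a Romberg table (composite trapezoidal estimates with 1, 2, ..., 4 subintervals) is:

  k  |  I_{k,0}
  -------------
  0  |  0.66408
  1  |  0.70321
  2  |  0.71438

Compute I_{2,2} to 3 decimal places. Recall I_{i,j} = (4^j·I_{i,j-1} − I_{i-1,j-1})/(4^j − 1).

0.718

Richardson extrapolation on the trapezoidal column (denominator 4−1=3):
I_{1,1} = (4·0.70321 − 0.66408) / 3 = 0.71625
I_{2,1} = (4·0.71438 − 0.70321) / 3 = 0.71810
I_{2,2} = 0.71810 + (0.71810 − 0.71625)/15 = 0.71822
(Column j=1 coincides with Simpson's rule on the same nodes.)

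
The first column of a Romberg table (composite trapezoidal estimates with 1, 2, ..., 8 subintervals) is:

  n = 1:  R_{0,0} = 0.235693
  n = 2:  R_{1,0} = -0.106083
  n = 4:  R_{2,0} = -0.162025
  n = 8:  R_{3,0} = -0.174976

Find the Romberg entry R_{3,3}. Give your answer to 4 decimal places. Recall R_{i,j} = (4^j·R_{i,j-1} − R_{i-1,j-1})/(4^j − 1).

Richardson extrapolation on the trapezoidal column (denominator 4−1=3):
R_{1,1} = -0.106083 + (-0.106083 − 0.235693)/3 = -0.220008
R_{2,1} = (4·(-0.162025) − (-0.106083)) / 3 = -0.180672
R_{3,1} = -0.174976 + (-0.174976 − (-0.162025))/3 = -0.179293
R_{2,2} = -0.180672 + (-0.180672 − (-0.220008))/15 = -0.178050
R_{3,2} = -0.179293 + (-0.179293 − (-0.180672))/15 = -0.179201
R_{3,3} = -0.179201 + (-0.179201 − (-0.178050))/63 = -0.179219

-0.1792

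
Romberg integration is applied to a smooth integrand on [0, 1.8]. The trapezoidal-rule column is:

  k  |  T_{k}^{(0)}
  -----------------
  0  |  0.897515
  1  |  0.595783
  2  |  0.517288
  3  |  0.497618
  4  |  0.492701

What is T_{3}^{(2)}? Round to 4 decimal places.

Richardson extrapolation on the trapezoidal column (denominator 4−1=3):
T_{2}^{(1)} = 0.517288 + (0.517288 − 0.595783)/3 = 0.491123
T_{3}^{(1)} = (4·0.497618 − 0.517288) / 3 = 0.491061
T_{3}^{(2)} = (16·0.491061 − 0.491123) / 15 = 0.491057

0.4911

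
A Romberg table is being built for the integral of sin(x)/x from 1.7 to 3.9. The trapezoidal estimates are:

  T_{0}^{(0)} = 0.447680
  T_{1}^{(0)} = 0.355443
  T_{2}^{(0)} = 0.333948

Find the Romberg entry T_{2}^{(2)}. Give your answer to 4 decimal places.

0.3269

T_{1}^{(1)} = 0.355443 + (0.355443 − 0.447680)/3 = 0.324697
T_{2}^{(1)} = 0.333948 + (0.333948 − 0.355443)/3 = 0.326783
T_{2}^{(2)} = 0.326783 + (0.326783 − 0.324697)/15 = 0.326922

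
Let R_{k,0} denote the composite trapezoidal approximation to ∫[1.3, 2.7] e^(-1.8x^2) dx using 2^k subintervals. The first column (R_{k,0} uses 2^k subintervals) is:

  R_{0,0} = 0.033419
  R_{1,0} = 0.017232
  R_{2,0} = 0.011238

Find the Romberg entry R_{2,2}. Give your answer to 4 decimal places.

R_{1,1} = 0.017232 + (0.017232 − 0.033419)/3 = 0.011836
R_{2,1} = (4·0.011238 − 0.017232) / 3 = 0.009240
R_{2,2} = (16·0.009240 − 0.011836) / 15 = 0.009067

0.0091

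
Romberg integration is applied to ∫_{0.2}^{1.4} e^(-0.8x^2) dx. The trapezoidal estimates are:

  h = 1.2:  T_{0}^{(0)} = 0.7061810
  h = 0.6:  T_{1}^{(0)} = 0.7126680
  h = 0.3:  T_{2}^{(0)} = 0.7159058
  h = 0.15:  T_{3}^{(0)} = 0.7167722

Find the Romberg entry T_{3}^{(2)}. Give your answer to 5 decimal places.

Richardson extrapolation on the trapezoidal column (denominator 4−1=3):
T_{2}^{(1)} = (4·0.7159058 − 0.7126680) / 3 = 0.7169851
T_{3}^{(1)} = (4·0.7167722 − 0.7159058) / 3 = 0.7170610
T_{3}^{(2)} = (16·0.7170610 − 0.7169851) / 15 = 0.7170661

0.71707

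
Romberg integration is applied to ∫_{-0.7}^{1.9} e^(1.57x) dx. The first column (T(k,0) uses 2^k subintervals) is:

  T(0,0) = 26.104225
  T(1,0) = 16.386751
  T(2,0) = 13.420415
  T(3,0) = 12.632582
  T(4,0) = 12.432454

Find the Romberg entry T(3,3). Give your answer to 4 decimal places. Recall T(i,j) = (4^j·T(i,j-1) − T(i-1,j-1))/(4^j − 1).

T(1,1) = 16.386751 + (16.386751 − 26.104225)/3 = 13.147593
T(2,1) = 13.420415 + (13.420415 − 16.386751)/3 = 12.431636
T(3,1) = (4·12.632582 − 13.420415) / 3 = 12.369971
T(2,2) = (16·12.431636 − 13.147593) / 15 = 12.383906
T(3,2) = (16·12.369971 − 12.431636) / 15 = 12.365860
T(3,3) = (64·12.365860 − 12.383906) / 63 = 12.365574
(Column j=1 coincides with Simpson's rule on the same nodes.)

12.3656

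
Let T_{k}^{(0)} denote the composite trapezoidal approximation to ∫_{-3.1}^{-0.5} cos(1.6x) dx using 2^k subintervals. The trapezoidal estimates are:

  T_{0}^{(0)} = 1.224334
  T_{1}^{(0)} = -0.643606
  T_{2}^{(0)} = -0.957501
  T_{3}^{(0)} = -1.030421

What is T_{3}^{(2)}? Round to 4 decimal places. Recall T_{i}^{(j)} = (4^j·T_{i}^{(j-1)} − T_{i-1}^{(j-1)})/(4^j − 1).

Richardson extrapolation on the trapezoidal column (denominator 4−1=3):
T_{2}^{(1)} = (4·(-0.957501) − (-0.643606)) / 3 = -1.062133
T_{3}^{(1)} = -1.030421 + (-1.030421 − (-0.957501))/3 = -1.054728
T_{3}^{(2)} = -1.054728 + (-1.054728 − (-1.062133))/15 = -1.054234

-1.0542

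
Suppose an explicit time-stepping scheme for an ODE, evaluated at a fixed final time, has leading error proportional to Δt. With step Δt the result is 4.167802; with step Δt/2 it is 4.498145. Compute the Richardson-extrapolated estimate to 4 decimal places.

The leading error scales as Δt; refining by a factor of 2 reduces it by 2^1 = 2.
Extrapolated value = (2·A(Δt/2) − A(Δt)) / (2 − 1)
= (2·4.498145 − 4.167802) / 1
= 4.828488 / 1 = 4.828488

4.8285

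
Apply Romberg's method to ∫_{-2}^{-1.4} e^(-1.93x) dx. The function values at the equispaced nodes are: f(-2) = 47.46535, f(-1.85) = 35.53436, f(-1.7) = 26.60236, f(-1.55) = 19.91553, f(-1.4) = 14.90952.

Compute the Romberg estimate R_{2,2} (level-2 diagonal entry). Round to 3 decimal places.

16.868

R_{0,0} (trapezoid, 1 panel, h=0.6000): 18.71246
R_{1,0} (trapezoid, 2 panels, h=0.3000): 17.33694
R_{2,0} (trapezoid, 4 panels, h=0.1500): 16.98595
R_{1,1} = 17.33694 + (17.33694 − 18.71246)/3 = 16.87843
R_{2,1} = 16.98595 + (16.98595 − 17.33694)/3 = 16.86895
R_{2,2} = 16.86895 + (16.86895 − 16.87843)/15 = 16.86832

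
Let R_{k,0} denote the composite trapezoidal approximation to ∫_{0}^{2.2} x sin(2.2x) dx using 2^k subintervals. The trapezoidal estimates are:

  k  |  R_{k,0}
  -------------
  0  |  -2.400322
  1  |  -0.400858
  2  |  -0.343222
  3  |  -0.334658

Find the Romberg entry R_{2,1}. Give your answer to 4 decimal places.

-0.3240

Richardson extrapolation on the trapezoidal column (denominator 4−1=3):
R_{2,1} = (4·(-0.343222) − (-0.400858)) / 3 = -0.324010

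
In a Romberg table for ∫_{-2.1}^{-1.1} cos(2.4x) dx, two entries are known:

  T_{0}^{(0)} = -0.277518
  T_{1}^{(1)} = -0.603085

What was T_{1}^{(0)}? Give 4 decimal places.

-0.5217

From T_{1}^{(1)} = (4·T_{1}^{(0)} − T_{0}^{(0)})/3, solve for T_{1}^{(0)}:
4·T_{1}^{(0)} = 3·(-0.603085) + (-0.277518) = -2.086773
T_{1}^{(0)} = -0.521693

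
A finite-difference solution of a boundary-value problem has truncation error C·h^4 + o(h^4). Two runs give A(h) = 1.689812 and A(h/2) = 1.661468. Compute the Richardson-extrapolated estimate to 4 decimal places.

1.6596

The leading error scales as h^4; refining by a factor of 2 reduces it by 2^4 = 16.
Extrapolated value = (16·A(h/2) − A(h)) / (16 − 1)
= (16·1.661468 − 1.689812) / 15
= 24.893676 / 15 = 1.659578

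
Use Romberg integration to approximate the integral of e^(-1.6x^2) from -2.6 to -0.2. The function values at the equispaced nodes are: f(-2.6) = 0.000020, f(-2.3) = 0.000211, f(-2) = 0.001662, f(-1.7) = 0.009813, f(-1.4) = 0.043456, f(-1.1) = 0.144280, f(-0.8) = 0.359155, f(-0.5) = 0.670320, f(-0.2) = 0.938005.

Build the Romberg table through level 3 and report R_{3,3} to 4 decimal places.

R_{0,0} (trapezoid, 1 panel, h=2.4000): 1.125630
R_{1,0} (trapezoid, 2 panels, h=1.2000): 0.614962
R_{2,0} (trapezoid, 4 panels, h=0.6000): 0.523971
R_{3,0} (trapezoid, 8 panels, h=0.3000): 0.509373
R_{1,1} = 0.614962 + (0.614962 − 1.125630)/3 = 0.444739
R_{2,1} = 0.523971 + (0.523971 − 0.614962)/3 = 0.493641
R_{3,1} = 0.509373 + (0.509373 − 0.523971)/3 = 0.504507
R_{2,2} = 0.493641 + (0.493641 − 0.444739)/15 = 0.496901
R_{3,2} = 0.504507 + (0.504507 − 0.493641)/15 = 0.505231
R_{3,3} = 0.505231 + (0.505231 − 0.496901)/63 = 0.505363

0.5054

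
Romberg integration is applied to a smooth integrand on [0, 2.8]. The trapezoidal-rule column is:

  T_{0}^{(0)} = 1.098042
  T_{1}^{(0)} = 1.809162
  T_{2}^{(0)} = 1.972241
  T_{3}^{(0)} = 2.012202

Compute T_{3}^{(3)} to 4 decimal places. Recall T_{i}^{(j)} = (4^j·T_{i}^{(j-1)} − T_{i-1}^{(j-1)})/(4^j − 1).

2.0255

Richardson extrapolation on the trapezoidal column (denominator 4−1=3):
T_{1}^{(1)} = 1.809162 + (1.809162 − 1.098042)/3 = 2.046202
T_{2}^{(1)} = 1.972241 + (1.972241 − 1.809162)/3 = 2.026601
T_{3}^{(1)} = 2.012202 + (2.012202 − 1.972241)/3 = 2.025522
T_{2}^{(2)} = 2.026601 + (2.026601 − 2.046202)/15 = 2.025294
T_{3}^{(2)} = (16·2.025522 − 2.026601) / 15 = 2.025450
T_{3}^{(3)} = 2.025450 + (2.025450 − 2.025294)/63 = 2.025452
(Column j=1 coincides with Simpson's rule on the same nodes.)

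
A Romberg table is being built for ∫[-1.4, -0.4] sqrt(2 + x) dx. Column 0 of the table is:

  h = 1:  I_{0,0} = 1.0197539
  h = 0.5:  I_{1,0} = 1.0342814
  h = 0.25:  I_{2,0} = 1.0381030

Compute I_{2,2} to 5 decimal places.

1.03939

I_{1,1} = 1.0342814 + (1.0342814 − 1.0197539)/3 = 1.0391239
I_{2,1} = (4·1.0381030 − 1.0342814) / 3 = 1.0393769
I_{2,2} = (16·1.0393769 − 1.0391239) / 15 = 1.0393938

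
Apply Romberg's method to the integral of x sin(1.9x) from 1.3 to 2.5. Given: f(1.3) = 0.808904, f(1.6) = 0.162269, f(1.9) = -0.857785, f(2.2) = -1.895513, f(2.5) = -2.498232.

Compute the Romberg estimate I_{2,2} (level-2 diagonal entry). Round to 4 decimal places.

-1.0344

I_{0,0} (trapezoid, 1 panel, h=1.2000): -1.013597
I_{1,0} (trapezoid, 2 panels, h=0.6000): -1.021469
I_{2,0} (trapezoid, 4 panels, h=0.3000): -1.030708
I_{1,1} = -1.021469 + (-1.021469 − (-1.013597))/3 = -1.024093
I_{2,1} = -1.030708 + (-1.030708 − (-1.021469))/3 = -1.033788
I_{2,2} = -1.033788 + (-1.033788 − (-1.024093))/15 = -1.034434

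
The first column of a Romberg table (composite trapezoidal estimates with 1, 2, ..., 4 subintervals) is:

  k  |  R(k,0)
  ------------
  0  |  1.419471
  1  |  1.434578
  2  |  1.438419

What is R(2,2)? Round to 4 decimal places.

1.4397

Richardson extrapolation on the trapezoidal column (denominator 4−1=3):
R(1,1) = (4·1.434578 − 1.419471) / 3 = 1.439614
R(2,1) = 1.438419 + (1.438419 − 1.434578)/3 = 1.439699
R(2,2) = (16·1.439699 − 1.439614) / 15 = 1.439705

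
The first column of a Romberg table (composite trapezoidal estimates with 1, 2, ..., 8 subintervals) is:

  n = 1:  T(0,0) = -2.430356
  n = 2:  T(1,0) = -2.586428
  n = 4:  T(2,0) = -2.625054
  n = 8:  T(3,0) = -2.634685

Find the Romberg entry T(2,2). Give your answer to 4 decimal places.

-2.6379

T(1,1) = -2.586428 + (-2.586428 − (-2.430356))/3 = -2.638452
T(2,1) = (4·(-2.625054) − (-2.586428)) / 3 = -2.637929
T(2,2) = -2.637929 + (-2.637929 − (-2.638452))/15 = -2.637894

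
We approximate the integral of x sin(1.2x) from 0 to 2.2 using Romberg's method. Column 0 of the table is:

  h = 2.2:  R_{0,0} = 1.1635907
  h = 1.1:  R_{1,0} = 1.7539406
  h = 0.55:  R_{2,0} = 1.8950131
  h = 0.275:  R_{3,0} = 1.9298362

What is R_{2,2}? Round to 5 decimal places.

R_{1,1} = (4·1.7539406 − 1.1635907) / 3 = 1.9507239
R_{2,1} = 1.8950131 + (1.8950131 − 1.7539406)/3 = 1.9420373
R_{2,2} = (16·1.9420373 − 1.9507239) / 15 = 1.9414582
(Column j=1 coincides with Simpson's rule on the same nodes.)

1.94146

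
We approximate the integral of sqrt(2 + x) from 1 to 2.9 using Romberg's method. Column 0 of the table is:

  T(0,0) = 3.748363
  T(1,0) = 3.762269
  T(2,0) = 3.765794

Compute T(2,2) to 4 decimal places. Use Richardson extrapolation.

3.7670

Richardson extrapolation on the trapezoidal column (denominator 4−1=3):
T(1,1) = (4·3.762269 − 3.748363) / 3 = 3.766904
T(2,1) = 3.765794 + (3.765794 − 3.762269)/3 = 3.766969
T(2,2) = (16·3.766969 − 3.766904) / 15 = 3.766973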